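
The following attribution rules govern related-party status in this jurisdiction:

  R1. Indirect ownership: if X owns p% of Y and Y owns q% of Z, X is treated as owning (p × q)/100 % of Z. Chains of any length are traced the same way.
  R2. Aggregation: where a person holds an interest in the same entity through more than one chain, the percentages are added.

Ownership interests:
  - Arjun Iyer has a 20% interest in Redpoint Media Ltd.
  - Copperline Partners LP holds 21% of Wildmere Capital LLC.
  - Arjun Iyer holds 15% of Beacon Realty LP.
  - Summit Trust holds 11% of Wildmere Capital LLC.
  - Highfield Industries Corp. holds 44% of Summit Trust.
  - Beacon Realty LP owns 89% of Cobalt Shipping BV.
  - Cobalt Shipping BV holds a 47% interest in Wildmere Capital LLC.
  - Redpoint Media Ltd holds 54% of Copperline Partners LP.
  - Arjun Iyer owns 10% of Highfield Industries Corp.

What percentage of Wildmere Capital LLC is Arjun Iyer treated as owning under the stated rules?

9.0265%

Chain via Highfield Industries Corp. → Summit Trust (R1): 10% × 44% × 11% = 0.484% of Wildmere Capital LLC.
Chain via Beacon Realty LP → Cobalt Shipping BV (R1): 15% × 89% × 47% = 6.2745% of Wildmere Capital LLC.
Chain via Redpoint Media Ltd → Copperline Partners LP (R1): 20% × 54% × 21% = 2.268% of Wildmere Capital LLC.
Aggregating (R2): 0.484% + 6.2745% + 2.268% = 9.0265%.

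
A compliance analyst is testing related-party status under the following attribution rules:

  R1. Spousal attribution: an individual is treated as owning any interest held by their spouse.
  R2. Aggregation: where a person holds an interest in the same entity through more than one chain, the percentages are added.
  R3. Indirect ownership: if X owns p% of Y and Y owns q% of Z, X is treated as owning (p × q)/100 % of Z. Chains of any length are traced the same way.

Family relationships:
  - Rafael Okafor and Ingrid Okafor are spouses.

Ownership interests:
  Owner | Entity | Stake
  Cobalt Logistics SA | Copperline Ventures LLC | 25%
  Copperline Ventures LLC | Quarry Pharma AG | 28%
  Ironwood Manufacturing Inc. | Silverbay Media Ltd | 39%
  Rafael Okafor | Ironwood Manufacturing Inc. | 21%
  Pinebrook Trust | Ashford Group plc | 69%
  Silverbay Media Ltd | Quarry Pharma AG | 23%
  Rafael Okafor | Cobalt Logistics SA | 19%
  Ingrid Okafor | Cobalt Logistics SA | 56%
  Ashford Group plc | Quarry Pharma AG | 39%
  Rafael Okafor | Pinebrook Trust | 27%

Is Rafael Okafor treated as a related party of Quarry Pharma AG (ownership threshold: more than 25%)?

No

By spousal attribution (R1), Rafael Okafor is treated as also owning Ingrid Okafor's interest in Cobalt Logistics SA, giving 19% + 56% = 75%.
Chain via Pinebrook Trust → Ashford Group plc (R3): 27% × 69% × 39% = 7.2657% of Quarry Pharma AG.
Chain via Cobalt Logistics SA → Copperline Ventures LLC (R3): 75% × 25% × 28% = 5.25% of Quarry Pharma AG.
Chain via Ironwood Manufacturing Inc. → Silverbay Media Ltd (R3): 21% × 39% × 23% = 1.8837% of Quarry Pharma AG.
Aggregating (R2): 7.2657% + 5.25% + 1.8837% = 14.3994%.
14.3994% does not exceed the 25% threshold, so Rafael is not a related party to Quarry Pharma AG.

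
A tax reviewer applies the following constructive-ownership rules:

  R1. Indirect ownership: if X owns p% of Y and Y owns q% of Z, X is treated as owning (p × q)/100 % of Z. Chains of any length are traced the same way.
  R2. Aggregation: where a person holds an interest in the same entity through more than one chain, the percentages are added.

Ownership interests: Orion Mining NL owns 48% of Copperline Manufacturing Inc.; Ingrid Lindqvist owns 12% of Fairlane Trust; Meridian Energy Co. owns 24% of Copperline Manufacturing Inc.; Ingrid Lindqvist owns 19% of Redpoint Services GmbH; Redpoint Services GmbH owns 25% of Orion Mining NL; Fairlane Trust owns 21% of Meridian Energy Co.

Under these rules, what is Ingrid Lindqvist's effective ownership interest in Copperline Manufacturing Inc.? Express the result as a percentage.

Chain via Redpoint Services GmbH → Orion Mining NL (R1): 19% × 25% × 48% = 2.28% of Copperline Manufacturing Inc.
Chain via Fairlane Trust → Meridian Energy Co. (R1): 12% × 21% × 24% = 0.6048% of Copperline Manufacturing Inc.
Aggregating (R2): 2.28% + 0.6048% = 2.8848%.

2.8848%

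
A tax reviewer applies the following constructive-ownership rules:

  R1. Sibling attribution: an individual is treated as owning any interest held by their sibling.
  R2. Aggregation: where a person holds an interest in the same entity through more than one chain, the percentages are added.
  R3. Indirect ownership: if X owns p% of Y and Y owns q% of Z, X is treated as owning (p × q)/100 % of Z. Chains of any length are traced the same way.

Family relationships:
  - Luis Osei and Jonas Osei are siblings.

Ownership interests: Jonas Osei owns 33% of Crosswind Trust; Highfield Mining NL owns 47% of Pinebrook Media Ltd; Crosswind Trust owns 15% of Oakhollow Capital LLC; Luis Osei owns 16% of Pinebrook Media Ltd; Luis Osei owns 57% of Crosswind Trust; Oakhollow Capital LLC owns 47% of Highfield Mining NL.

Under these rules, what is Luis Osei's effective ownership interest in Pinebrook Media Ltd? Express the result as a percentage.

By sibling attribution (R1), Luis Osei is treated as also owning Jonas Osei's interest in Crosswind Trust, giving 57% + 33% = 90%.
Chain via Crosswind Trust → Oakhollow Capital LLC → Highfield Mining NL (R3): 90% × 15% × 47% × 47% = 2.98215% of Pinebrook Media Ltd.
Direct interest in Pinebrook Media Ltd: 16%.
Aggregating (R2): 2.98215% + 16% = 18.98215%.

18.98215%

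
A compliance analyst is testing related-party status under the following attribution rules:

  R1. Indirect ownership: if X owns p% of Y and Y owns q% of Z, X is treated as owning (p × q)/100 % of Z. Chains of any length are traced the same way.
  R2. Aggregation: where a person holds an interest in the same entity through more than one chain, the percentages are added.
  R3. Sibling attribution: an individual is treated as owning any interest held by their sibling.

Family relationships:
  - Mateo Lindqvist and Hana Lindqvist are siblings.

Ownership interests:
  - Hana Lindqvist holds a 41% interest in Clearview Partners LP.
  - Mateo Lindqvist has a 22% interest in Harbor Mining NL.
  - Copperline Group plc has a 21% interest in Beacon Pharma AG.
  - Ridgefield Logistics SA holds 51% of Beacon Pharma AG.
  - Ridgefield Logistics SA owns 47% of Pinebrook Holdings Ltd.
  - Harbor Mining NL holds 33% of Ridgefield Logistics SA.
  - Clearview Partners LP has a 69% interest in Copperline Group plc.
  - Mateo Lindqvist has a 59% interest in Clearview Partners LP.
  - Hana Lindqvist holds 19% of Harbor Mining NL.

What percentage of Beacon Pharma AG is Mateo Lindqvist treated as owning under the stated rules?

21.3903%

By sibling attribution (R3), Mateo Lindqvist is treated as also owning Hana Lindqvist's interest in Clearview Partners LP, giving 59% + 41% = 100%.
By sibling attribution (R3), Mateo Lindqvist is treated as also owning Hana Lindqvist's interest in Harbor Mining NL, giving 22% + 19% = 41%.
Chain via Clearview Partners LP → Copperline Group plc (R1): 100% × 69% × 21% = 14.49% of Beacon Pharma AG.
Chain via Harbor Mining NL → Ridgefield Logistics SA (R1): 41% × 33% × 51% = 6.9003% of Beacon Pharma AG.
Aggregating (R2): 14.49% + 6.9003% = 21.3903%.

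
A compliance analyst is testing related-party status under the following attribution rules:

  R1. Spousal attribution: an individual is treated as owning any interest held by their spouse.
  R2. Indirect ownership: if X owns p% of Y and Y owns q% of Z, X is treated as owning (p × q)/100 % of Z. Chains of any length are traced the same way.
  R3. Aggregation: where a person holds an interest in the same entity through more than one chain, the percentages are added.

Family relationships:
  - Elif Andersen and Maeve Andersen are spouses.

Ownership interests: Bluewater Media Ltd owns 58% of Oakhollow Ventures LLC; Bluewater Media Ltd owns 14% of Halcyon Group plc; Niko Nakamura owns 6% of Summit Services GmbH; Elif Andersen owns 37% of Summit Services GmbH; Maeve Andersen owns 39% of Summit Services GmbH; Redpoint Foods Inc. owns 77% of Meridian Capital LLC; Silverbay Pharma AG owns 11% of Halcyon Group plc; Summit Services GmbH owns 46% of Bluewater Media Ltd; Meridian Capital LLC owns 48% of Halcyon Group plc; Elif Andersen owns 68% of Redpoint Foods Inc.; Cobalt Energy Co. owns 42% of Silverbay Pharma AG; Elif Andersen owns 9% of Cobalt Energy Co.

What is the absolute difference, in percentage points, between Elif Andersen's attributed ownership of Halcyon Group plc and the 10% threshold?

20.443

By spousal attribution (R1), Elif Andersen is treated as also owning Maeve Andersen's interest in Summit Services GmbH, giving 37% + 39% = 76%.
Chain via Cobalt Energy Co. → Silverbay Pharma AG (R2): 9% × 42% × 11% = 0.4158% of Halcyon Group plc.
Chain via Redpoint Foods Inc. → Meridian Capital LLC (R2): 68% × 77% × 48% = 25.1328% of Halcyon Group plc.
Chain via Summit Services GmbH → Bluewater Media Ltd (R2): 76% × 46% × 14% = 4.8944% of Halcyon Group plc.
Aggregating (R3): 0.4158% + 25.1328% + 4.8944% = 30.443%.
30.443% exceeds the 10% threshold by 20.443 percentage points.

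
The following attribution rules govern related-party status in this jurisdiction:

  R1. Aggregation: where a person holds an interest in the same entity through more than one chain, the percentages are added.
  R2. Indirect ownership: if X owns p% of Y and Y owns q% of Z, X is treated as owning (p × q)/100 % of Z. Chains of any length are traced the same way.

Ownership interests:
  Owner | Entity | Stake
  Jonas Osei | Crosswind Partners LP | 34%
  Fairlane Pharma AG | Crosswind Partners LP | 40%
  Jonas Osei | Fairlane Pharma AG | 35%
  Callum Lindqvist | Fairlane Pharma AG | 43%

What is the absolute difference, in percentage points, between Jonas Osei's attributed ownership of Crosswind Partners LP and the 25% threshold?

Chain via Fairlane Pharma AG (R2): 35% × 40% = 14% of Crosswind Partners LP.
Direct interest in Crosswind Partners LP: 34%.
Aggregating (R1): 14% + 34% = 48%.
48% exceeds the 25% threshold by 23 percentage points.

23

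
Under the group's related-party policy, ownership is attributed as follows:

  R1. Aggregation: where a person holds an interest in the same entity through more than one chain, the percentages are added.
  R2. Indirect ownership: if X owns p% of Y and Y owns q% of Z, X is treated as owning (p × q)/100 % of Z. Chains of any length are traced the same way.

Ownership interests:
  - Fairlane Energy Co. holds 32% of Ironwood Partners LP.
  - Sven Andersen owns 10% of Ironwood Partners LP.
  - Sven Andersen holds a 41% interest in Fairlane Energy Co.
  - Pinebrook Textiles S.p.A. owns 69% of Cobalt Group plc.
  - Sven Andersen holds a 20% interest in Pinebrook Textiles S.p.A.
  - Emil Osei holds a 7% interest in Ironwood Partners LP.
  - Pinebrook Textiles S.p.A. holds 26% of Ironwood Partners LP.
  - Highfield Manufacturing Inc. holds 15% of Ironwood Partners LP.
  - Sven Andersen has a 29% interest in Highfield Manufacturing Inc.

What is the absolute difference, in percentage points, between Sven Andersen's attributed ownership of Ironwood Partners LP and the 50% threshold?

17.33

Chain via Pinebrook Textiles S.p.A. (R2): 20% × 26% = 5.2% of Ironwood Partners LP.
Chain via Fairlane Energy Co. (R2): 41% × 32% = 13.12% of Ironwood Partners LP.
Chain via Highfield Manufacturing Inc. (R2): 29% × 15% = 4.35% of Ironwood Partners LP.
Direct interest in Ironwood Partners LP: 10%.
Aggregating (R1): 5.2% + 13.12% + 4.35% + 10% = 32.67%.
32.67% falls short of the 50% threshold by 17.33 percentage points.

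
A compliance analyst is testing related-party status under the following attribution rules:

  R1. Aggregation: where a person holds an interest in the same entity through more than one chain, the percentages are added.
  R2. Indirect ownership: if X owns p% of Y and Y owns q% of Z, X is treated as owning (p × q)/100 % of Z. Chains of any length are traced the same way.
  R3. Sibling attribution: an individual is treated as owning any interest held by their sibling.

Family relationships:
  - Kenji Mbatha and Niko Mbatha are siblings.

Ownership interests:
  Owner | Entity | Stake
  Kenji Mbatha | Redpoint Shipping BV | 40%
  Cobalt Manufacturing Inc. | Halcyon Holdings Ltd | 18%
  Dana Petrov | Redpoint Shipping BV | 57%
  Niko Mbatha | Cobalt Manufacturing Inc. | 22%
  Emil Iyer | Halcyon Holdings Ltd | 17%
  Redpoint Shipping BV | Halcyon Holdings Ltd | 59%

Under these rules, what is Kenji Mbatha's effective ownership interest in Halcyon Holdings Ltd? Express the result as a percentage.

By sibling attribution (R3), Kenji Mbatha is treated as owning Niko Mbatha's 22% interest in Cobalt Manufacturing Inc.
Chain via Redpoint Shipping BV (R2): 40% × 59% = 23.6% of Halcyon Holdings Ltd.
Chain via Cobalt Manufacturing Inc. (R2): 22% × 18% = 3.96% of Halcyon Holdings Ltd.
Aggregating (R1): 23.6% + 3.96% = 27.56%.

27.56%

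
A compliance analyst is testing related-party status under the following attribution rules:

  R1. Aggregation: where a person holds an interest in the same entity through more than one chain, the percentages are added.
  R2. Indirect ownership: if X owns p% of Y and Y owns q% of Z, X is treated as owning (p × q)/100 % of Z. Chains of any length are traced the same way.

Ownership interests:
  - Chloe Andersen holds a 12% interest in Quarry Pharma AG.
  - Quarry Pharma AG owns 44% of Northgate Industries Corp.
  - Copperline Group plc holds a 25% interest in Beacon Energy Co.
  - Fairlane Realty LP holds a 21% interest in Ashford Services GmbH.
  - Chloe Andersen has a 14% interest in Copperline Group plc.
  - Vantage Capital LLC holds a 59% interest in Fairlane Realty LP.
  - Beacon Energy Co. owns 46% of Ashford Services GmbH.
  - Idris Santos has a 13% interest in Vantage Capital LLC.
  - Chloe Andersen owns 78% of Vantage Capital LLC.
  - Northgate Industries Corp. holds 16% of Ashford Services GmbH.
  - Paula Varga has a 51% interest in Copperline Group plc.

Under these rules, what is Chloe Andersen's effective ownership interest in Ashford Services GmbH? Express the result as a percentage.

12.119%

Chain via Vantage Capital LLC → Fairlane Realty LP (R2): 78% × 59% × 21% = 9.6642% of Ashford Services GmbH.
Chain via Quarry Pharma AG → Northgate Industries Corp. (R2): 12% × 44% × 16% = 0.8448% of Ashford Services GmbH.
Chain via Copperline Group plc → Beacon Energy Co. (R2): 14% × 25% × 46% = 1.61% of Ashford Services GmbH.
Aggregating (R1): 9.6642% + 0.8448% + 1.61% = 12.119%.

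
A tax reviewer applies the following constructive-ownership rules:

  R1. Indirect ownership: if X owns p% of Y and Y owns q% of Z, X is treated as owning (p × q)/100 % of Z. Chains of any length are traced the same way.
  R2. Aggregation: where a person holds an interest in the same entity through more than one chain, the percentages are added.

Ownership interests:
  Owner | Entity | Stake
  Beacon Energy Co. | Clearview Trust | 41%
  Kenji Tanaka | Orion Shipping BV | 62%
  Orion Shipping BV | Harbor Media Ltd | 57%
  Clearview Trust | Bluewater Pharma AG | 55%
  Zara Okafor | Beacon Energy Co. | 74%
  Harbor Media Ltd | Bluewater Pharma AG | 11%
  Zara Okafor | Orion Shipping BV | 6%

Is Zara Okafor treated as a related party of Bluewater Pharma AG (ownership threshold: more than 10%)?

Chain via Orion Shipping BV → Harbor Media Ltd (R1): 6% × 57% × 11% = 0.3762% of Bluewater Pharma AG.
Chain via Beacon Energy Co. → Clearview Trust (R1): 74% × 41% × 55% = 16.687% of Bluewater Pharma AG.
Aggregating (R2): 0.3762% + 16.687% = 17.0632%.
17.0632% exceeds the 10% threshold, so Zara is a related party to Bluewater Pharma AG.

Yes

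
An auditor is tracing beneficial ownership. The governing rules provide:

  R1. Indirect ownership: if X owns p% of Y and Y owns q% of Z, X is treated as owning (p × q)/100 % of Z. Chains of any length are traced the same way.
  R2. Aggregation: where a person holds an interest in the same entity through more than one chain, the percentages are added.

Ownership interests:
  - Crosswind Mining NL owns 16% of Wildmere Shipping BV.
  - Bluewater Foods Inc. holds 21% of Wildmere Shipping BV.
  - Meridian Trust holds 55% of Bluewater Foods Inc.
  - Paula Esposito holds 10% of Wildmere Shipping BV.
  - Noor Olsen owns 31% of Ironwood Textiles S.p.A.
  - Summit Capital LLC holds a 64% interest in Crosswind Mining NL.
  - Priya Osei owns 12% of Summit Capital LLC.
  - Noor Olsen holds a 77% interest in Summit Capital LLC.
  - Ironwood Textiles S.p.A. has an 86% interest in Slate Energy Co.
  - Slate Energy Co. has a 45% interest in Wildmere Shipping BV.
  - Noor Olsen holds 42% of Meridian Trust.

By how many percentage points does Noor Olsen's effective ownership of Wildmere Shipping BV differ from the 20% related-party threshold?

Chain via Summit Capital LLC → Crosswind Mining NL (R1): 77% × 64% × 16% = 7.8848% of Wildmere Shipping BV.
Chain via Ironwood Textiles S.p.A. → Slate Energy Co. (R1): 31% × 86% × 45% = 11.997% of Wildmere Shipping BV.
Chain via Meridian Trust → Bluewater Foods Inc. (R1): 42% × 55% × 21% = 4.851% of Wildmere Shipping BV.
Aggregating (R2): 7.8848% + 11.997% + 4.851% = 24.7328%.
24.7328% exceeds the 20% threshold by 4.7328 percentage points.

4.7328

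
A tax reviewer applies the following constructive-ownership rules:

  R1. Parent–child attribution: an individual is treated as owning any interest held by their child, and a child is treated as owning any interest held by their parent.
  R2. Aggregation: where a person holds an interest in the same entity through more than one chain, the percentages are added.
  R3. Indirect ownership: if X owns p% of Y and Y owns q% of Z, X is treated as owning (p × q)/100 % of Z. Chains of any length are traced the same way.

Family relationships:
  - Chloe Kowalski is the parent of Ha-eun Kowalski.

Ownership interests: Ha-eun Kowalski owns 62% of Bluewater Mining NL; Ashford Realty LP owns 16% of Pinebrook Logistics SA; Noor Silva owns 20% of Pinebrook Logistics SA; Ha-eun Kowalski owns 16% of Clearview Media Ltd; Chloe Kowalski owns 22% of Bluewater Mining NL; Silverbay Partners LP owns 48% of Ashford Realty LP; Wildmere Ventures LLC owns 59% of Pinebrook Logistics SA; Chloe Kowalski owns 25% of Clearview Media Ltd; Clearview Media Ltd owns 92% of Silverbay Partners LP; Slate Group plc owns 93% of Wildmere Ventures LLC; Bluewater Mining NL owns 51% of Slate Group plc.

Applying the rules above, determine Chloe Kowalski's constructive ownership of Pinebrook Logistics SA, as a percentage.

26.403204%

By parent–child attribution (R1), Chloe Kowalski is treated as also owning Ha-eun Kowalski's interest in Bluewater Mining NL, giving 22% + 62% = 84%.
By parent–child attribution (R1), Chloe Kowalski is treated as also owning Ha-eun Kowalski's interest in Clearview Media Ltd, giving 25% + 16% = 41%.
Chain via Bluewater Mining NL → Slate Group plc → Wildmere Ventures LLC (R3): 84% × 51% × 93% × 59% = 23.506308% of Pinebrook Logistics SA.
Chain via Clearview Media Ltd → Silverbay Partners LP → Ashford Realty LP (R3): 41% × 92% × 48% × 16% = 2.896896% of Pinebrook Logistics SA.
Aggregating (R2): 23.506308% + 2.896896% = 26.403204%.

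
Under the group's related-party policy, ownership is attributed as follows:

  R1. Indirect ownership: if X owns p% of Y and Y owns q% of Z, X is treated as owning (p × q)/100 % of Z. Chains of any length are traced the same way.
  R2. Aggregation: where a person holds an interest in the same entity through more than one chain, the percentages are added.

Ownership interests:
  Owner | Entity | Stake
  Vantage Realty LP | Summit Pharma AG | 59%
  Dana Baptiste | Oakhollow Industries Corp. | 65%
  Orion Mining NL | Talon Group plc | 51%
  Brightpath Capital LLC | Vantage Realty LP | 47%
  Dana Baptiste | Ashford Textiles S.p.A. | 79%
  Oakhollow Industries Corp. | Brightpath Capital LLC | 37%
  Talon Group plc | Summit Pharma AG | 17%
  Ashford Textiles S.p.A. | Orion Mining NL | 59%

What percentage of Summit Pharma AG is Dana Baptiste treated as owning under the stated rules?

Chain via Oakhollow Industries Corp. → Brightpath Capital LLC → Vantage Realty LP (R1): 65% × 37% × 47% × 59% = 6.669065% of Summit Pharma AG.
Chain via Ashford Textiles S.p.A. → Orion Mining NL → Talon Group plc (R1): 79% × 59% × 51% × 17% = 4.041087% of Summit Pharma AG.
Aggregating (R2): 6.669065% + 4.041087% = 10.710152%.

10.710152%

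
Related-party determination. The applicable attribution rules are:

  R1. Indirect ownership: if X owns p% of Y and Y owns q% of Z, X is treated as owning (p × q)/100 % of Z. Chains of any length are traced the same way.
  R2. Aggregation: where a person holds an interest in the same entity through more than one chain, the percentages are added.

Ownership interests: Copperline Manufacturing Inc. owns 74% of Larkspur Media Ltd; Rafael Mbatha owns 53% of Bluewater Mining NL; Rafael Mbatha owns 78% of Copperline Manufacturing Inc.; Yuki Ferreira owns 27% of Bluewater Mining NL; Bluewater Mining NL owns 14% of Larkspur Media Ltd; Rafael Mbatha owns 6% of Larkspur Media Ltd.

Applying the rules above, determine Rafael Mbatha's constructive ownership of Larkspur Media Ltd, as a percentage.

Chain via Copperline Manufacturing Inc. (R1): 78% × 74% = 57.72% of Larkspur Media Ltd.
Chain via Bluewater Mining NL (R1): 53% × 14% = 7.42% of Larkspur Media Ltd.
Direct interest in Larkspur Media Ltd: 6%.
Aggregating (R2): 57.72% + 7.42% + 6% = 71.14%.

71.14%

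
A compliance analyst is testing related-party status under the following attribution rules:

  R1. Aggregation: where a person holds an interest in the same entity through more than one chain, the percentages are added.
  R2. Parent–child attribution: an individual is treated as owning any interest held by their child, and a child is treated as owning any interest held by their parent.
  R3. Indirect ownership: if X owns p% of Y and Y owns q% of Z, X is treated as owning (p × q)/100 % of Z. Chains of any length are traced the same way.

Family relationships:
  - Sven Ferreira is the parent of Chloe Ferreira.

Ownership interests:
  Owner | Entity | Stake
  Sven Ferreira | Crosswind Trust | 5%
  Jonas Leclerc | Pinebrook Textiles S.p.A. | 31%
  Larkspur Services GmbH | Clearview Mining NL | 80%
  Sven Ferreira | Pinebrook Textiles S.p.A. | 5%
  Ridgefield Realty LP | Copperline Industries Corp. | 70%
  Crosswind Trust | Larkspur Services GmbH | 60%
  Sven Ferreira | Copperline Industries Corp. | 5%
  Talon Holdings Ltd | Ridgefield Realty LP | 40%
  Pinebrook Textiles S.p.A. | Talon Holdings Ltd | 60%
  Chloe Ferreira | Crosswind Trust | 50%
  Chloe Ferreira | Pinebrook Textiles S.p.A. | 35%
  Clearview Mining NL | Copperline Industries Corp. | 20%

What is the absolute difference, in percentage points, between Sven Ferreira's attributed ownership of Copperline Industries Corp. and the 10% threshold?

7

By parent–child attribution (R2), Sven Ferreira is treated as also owning Chloe Ferreira's interest in Pinebrook Textiles S.p.A, giving 5% + 35% = 40%.
By parent–child attribution (R2), Sven Ferreira is treated as also owning Chloe Ferreira's interest in Crosswind Trust, giving 5% + 50% = 55%.
Chain via Pinebrook Textiles S.p.A. → Talon Holdings Ltd → Ridgefield Realty LP (R3): 40% × 60% × 40% × 70% = 6.72% of Copperline Industries Corp.
Chain via Crosswind Trust → Larkspur Services GmbH → Clearview Mining NL (R3): 55% × 60% × 80% × 20% = 5.28% of Copperline Industries Corp.
Direct interest in Copperline Industries Corp: 5%.
Aggregating (R1): 6.72% + 5.28% + 5% = 17%.
17% exceeds the 10% threshold by 7 percentage points.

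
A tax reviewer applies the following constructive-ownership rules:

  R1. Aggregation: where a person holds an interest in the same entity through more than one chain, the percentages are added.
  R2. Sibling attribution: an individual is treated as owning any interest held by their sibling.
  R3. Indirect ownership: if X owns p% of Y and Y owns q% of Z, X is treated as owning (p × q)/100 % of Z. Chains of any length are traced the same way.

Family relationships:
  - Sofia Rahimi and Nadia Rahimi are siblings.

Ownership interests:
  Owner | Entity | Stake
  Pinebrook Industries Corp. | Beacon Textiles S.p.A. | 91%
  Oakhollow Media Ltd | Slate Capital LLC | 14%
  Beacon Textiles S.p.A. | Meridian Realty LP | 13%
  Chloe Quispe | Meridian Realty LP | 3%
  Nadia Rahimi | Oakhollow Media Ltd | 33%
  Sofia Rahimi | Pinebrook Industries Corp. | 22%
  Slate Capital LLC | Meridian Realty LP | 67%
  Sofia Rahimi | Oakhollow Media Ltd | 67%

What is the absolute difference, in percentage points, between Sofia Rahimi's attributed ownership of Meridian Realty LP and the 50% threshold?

38.0174

By sibling attribution (R2), Sofia Rahimi is treated as also owning Nadia Rahimi's interest in Oakhollow Media Ltd, giving 67% + 33% = 100%.
Chain via Pinebrook Industries Corp. → Beacon Textiles S.p.A. (R3): 22% × 91% × 13% = 2.6026% of Meridian Realty LP.
Chain via Oakhollow Media Ltd → Slate Capital LLC (R3): 100% × 14% × 67% = 9.38% of Meridian Realty LP.
Aggregating (R1): 2.6026% + 9.38% = 11.9826%.
11.9826% falls short of the 50% threshold by 38.0174 percentage points.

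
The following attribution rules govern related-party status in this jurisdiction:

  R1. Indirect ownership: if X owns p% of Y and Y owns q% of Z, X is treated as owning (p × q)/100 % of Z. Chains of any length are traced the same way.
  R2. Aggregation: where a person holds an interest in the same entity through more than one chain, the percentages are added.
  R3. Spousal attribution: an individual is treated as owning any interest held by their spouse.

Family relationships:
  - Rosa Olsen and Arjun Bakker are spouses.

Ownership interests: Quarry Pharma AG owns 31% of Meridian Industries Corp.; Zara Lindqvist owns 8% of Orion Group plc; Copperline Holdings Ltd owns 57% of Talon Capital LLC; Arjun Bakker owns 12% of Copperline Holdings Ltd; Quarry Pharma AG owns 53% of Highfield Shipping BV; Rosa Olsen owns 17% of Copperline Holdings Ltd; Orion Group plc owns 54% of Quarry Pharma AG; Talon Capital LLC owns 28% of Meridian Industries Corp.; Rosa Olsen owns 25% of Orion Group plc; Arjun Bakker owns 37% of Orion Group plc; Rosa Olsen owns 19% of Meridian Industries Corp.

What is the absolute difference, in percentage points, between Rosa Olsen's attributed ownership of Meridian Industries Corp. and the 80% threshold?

By spousal attribution (R3), Rosa Olsen is treated as also owning Arjun Bakker's interest in Copperline Holdings Ltd, giving 17% + 12% = 29%.
By spousal attribution (R3), Rosa Olsen is treated as also owning Arjun Bakker's interest in Orion Group plc, giving 25% + 37% = 62%.
Chain via Copperline Holdings Ltd → Talon Capital LLC (R1): 29% × 57% × 28% = 4.6284% of Meridian Industries Corp.
Chain via Orion Group plc → Quarry Pharma AG (R1): 62% × 54% × 31% = 10.3788% of Meridian Industries Corp.
Direct interest in Meridian Industries Corp: 19%.
Aggregating (R2): 4.6284% + 10.3788% + 19% = 34.0072%.
34.0072% falls short of the 80% threshold by 45.9928 percentage points.

45.9928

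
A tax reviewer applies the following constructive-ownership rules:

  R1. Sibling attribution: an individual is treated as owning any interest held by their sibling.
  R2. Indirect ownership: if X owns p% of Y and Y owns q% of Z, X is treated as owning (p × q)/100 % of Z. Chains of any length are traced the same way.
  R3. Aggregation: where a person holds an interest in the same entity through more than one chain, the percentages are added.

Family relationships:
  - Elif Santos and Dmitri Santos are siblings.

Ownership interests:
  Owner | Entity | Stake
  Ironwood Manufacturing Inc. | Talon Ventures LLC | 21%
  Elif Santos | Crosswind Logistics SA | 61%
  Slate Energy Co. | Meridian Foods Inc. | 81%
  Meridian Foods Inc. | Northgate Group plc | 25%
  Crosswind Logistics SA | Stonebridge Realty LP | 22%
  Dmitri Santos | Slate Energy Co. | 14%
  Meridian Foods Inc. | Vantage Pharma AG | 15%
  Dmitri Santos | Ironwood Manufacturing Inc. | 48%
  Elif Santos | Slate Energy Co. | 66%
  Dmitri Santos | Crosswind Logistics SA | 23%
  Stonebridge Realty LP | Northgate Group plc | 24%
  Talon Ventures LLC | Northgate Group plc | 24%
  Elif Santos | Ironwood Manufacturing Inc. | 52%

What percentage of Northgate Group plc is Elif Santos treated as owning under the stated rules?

By sibling attribution (R1), Elif Santos is treated as also owning Dmitri Santos's interest in Slate Energy Co, giving 66% + 14% = 80%.
By sibling attribution (R1), Elif Santos is treated as also owning Dmitri Santos's interest in Crosswind Logistics SA, giving 61% + 23% = 84%.
By sibling attribution (R1), Elif Santos is treated as also owning Dmitri Santos's interest in Ironwood Manufacturing Inc, giving 52% + 48% = 100%.
Chain via Slate Energy Co. → Meridian Foods Inc. (R2): 80% × 81% × 25% = 16.2% of Northgate Group plc.
Chain via Crosswind Logistics SA → Stonebridge Realty LP (R2): 84% × 22% × 24% = 4.4352% of Northgate Group plc.
Chain via Ironwood Manufacturing Inc. → Talon Ventures LLC (R2): 100% × 21% × 24% = 5.04% of Northgate Group plc.
Aggregating (R3): 16.2% + 4.4352% + 5.04% = 25.6752%.

25.6752%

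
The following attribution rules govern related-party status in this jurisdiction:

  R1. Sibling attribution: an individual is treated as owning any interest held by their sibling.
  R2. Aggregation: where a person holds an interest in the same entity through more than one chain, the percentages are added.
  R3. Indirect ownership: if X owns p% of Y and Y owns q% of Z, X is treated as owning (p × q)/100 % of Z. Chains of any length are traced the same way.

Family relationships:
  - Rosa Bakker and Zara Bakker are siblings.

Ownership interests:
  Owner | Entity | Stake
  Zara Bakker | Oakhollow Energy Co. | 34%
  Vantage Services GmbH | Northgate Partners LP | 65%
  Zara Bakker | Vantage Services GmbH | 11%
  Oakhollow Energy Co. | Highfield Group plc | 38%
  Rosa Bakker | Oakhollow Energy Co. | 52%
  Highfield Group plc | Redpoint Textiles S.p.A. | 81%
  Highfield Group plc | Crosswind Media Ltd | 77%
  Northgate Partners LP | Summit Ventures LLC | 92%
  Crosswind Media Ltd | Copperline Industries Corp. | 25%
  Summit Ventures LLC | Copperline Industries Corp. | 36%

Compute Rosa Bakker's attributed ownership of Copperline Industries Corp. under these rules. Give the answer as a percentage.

8.65898%

By sibling attribution (R1), Rosa Bakker is treated as also owning Zara Bakker's interest in Oakhollow Energy Co, giving 52% + 34% = 86%.
By sibling attribution (R1), Rosa Bakker is treated as owning Zara Bakker's 11% interest in Vantage Services GmbH.
Chain via Oakhollow Energy Co. → Highfield Group plc → Crosswind Media Ltd (R3): 86% × 38% × 77% × 25% = 6.2909% of Copperline Industries Corp.
Chain via Vantage Services GmbH → Northgate Partners LP → Summit Ventures LLC (R3): 11% × 65% × 92% × 36% = 2.36808% of Copperline Industries Corp.
Aggregating (R2): 6.2909% + 2.36808% = 8.65898%.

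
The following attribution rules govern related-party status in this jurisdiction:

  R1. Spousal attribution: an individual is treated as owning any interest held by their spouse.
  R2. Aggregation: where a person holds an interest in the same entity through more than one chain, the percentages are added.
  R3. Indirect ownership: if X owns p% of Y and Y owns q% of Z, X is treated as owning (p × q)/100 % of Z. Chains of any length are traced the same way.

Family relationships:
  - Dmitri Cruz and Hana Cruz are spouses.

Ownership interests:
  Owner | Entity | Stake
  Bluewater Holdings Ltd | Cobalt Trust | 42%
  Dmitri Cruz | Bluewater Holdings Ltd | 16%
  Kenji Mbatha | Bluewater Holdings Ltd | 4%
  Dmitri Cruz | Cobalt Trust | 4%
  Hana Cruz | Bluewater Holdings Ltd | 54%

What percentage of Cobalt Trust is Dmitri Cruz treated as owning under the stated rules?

33.4%

By spousal attribution (R1), Dmitri Cruz is treated as also owning Hana Cruz's interest in Bluewater Holdings Ltd, giving 16% + 54% = 70%.
Chain via Bluewater Holdings Ltd (R3): 70% × 42% = 29.4% of Cobalt Trust.
Direct interest in Cobalt Trust: 4%.
Aggregating (R2): 29.4% + 4% = 33.4%.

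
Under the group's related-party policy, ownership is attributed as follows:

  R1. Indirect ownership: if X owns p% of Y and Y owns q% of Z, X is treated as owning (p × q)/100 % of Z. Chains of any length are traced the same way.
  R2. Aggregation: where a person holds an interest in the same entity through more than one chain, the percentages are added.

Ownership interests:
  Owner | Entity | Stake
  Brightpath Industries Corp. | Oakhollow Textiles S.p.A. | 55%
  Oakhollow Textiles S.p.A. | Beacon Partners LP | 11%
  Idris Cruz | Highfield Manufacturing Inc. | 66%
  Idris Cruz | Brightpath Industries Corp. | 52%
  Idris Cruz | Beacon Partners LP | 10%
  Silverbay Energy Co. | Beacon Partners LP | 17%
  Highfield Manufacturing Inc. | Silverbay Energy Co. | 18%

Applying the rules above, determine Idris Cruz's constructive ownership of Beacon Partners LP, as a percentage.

15.1656%

Chain via Brightpath Industries Corp. → Oakhollow Textiles S.p.A. (R1): 52% × 55% × 11% = 3.146% of Beacon Partners LP.
Chain via Highfield Manufacturing Inc. → Silverbay Energy Co. (R1): 66% × 18% × 17% = 2.0196% of Beacon Partners LP.
Direct interest in Beacon Partners LP: 10%.
Aggregating (R2): 3.146% + 2.0196% + 10% = 15.1656%.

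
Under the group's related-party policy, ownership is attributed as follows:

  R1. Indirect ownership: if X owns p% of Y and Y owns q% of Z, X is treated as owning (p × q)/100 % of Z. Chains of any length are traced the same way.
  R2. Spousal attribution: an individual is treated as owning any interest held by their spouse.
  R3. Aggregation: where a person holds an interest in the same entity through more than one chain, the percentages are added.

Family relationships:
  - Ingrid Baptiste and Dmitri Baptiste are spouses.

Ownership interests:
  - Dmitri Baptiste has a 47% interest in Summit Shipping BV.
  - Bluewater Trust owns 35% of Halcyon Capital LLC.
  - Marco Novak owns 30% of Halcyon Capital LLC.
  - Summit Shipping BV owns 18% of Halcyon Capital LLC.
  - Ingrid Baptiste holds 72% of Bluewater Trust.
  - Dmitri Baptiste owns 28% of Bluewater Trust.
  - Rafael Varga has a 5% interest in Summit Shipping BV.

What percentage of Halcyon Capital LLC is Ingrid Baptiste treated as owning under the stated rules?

43.46%

By spousal attribution (R2), Ingrid Baptiste is treated as also owning Dmitri Baptiste's interest in Bluewater Trust, giving 72% + 28% = 100%.
By spousal attribution (R2), Ingrid Baptiste is treated as owning Dmitri Baptiste's 47% interest in Summit Shipping BV.
Chain via Bluewater Trust (R1): 100% × 35% = 35% of Halcyon Capital LLC.
Chain via Summit Shipping BV (R1): 47% × 18% = 8.46% of Halcyon Capital LLC.
Aggregating (R3): 35% + 8.46% = 43.46%.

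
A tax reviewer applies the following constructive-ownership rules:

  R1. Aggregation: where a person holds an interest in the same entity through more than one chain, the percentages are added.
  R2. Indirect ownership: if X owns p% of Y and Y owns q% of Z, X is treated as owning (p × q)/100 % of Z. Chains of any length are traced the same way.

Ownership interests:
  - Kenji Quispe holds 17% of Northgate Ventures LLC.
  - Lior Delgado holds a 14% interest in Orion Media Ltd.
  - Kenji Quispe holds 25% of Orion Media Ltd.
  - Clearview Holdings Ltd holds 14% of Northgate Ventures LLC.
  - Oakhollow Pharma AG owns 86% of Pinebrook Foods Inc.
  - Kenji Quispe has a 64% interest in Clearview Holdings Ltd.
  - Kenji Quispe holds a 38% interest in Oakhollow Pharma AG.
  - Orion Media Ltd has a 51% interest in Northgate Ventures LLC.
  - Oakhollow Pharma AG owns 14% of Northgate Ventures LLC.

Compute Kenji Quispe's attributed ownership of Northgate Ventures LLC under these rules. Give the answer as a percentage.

Chain via Oakhollow Pharma AG (R2): 38% × 14% = 5.32% of Northgate Ventures LLC.
Chain via Clearview Holdings Ltd (R2): 64% × 14% = 8.96% of Northgate Ventures LLC.
Chain via Orion Media Ltd (R2): 25% × 51% = 12.75% of Northgate Ventures LLC.
Direct interest in Northgate Ventures LLC: 17%.
Aggregating (R1): 5.32% + 8.96% + 12.75% + 17% = 44.03%.

44.03%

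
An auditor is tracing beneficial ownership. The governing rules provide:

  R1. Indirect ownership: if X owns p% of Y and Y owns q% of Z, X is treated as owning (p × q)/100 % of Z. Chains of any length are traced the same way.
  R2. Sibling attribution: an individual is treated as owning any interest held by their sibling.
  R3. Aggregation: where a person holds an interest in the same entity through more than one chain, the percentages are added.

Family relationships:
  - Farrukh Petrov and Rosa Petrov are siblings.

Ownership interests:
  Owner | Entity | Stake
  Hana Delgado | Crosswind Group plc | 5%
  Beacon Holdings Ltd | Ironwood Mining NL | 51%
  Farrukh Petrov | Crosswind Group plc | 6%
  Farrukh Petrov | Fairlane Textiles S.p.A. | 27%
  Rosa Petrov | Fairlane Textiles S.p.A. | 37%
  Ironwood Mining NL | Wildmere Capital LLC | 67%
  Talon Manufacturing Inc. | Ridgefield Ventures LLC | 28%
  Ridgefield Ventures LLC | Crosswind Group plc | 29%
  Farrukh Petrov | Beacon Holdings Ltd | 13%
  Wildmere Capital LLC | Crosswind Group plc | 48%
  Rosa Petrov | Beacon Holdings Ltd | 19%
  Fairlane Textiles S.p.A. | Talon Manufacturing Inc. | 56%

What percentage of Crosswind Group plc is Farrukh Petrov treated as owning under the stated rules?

By sibling attribution (R2), Farrukh Petrov is treated as also owning Rosa Petrov's interest in Fairlane Textiles S.p.A, giving 27% + 37% = 64%.
By sibling attribution (R2), Farrukh Petrov is treated as also owning Rosa Petrov's interest in Beacon Holdings Ltd, giving 13% + 19% = 32%.
Chain via Fairlane Textiles S.p.A. → Talon Manufacturing Inc. → Ridgefield Ventures LLC (R1): 64% × 56% × 28% × 29% = 2.910208% of Crosswind Group plc.
Chain via Beacon Holdings Ltd → Ironwood Mining NL → Wildmere Capital LLC (R1): 32% × 51% × 67% × 48% = 5.248512% of Crosswind Group plc.
Direct interest in Crosswind Group plc: 6%.
Aggregating (R3): 2.910208% + 5.248512% + 6% = 14.15872%.

14.15872%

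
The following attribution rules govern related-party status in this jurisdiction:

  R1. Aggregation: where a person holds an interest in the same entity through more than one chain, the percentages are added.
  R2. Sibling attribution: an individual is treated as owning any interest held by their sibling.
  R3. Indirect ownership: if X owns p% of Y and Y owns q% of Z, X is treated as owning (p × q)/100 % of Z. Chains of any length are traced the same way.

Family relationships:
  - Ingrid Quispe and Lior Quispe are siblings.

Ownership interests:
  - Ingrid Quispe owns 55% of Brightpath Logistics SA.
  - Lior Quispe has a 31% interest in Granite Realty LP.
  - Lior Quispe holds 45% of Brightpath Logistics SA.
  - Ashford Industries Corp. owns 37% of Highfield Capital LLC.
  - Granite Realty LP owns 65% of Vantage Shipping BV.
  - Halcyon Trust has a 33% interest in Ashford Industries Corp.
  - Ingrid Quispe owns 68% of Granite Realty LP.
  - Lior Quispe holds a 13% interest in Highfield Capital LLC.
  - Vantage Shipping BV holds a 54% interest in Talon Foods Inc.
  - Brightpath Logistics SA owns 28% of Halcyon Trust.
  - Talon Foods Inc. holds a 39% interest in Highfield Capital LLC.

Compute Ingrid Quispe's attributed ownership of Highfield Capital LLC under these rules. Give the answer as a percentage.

By sibling attribution (R2), Ingrid Quispe is treated as also owning Lior Quispe's interest in Granite Realty LP, giving 68% + 31% = 99%.
By sibling attribution (R2), Ingrid Quispe is treated as also owning Lior Quispe's interest in Brightpath Logistics SA, giving 55% + 45% = 100%.
By sibling attribution (R2), Ingrid Quispe is treated as owning Lior Quispe's 13% interest in Highfield Capital LLC.
Chain via Granite Realty LP → Vantage Shipping BV → Talon Foods Inc. (R3): 99% × 65% × 54% × 39% = 13.55211% of Highfield Capital LLC.
Chain via Brightpath Logistics SA → Halcyon Trust → Ashford Industries Corp. (R3): 100% × 28% × 33% × 37% = 3.4188% of Highfield Capital LLC.
Direct interest in Highfield Capital LLC: 13%.
Aggregating (R1): 13.55211% + 3.4188% + 13% = 29.97091%.

29.97091%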